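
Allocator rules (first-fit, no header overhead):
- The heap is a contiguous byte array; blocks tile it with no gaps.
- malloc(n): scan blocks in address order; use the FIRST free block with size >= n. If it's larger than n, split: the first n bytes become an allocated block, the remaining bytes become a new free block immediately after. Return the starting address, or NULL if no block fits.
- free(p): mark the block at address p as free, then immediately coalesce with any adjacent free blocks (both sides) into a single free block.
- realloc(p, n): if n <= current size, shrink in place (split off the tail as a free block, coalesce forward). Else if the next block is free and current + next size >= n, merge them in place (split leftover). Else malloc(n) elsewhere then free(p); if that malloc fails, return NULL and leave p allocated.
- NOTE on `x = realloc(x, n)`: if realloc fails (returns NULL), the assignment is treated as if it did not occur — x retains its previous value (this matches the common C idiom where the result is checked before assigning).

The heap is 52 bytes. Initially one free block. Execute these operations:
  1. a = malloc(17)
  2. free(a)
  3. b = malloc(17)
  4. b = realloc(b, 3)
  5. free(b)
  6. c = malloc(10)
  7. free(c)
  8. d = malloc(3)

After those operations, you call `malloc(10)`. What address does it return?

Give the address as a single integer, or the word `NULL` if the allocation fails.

Answer: 3

Derivation:
Op 1: a = malloc(17) -> a = 0; heap: [0-16 ALLOC][17-51 FREE]
Op 2: free(a) -> (freed a); heap: [0-51 FREE]
Op 3: b = malloc(17) -> b = 0; heap: [0-16 ALLOC][17-51 FREE]
Op 4: b = realloc(b, 3) -> b = 0; heap: [0-2 ALLOC][3-51 FREE]
Op 5: free(b) -> (freed b); heap: [0-51 FREE]
Op 6: c = malloc(10) -> c = 0; heap: [0-9 ALLOC][10-51 FREE]
Op 7: free(c) -> (freed c); heap: [0-51 FREE]
Op 8: d = malloc(3) -> d = 0; heap: [0-2 ALLOC][3-51 FREE]
malloc(10): first-fit scan over [0-2 ALLOC][3-51 FREE] -> 3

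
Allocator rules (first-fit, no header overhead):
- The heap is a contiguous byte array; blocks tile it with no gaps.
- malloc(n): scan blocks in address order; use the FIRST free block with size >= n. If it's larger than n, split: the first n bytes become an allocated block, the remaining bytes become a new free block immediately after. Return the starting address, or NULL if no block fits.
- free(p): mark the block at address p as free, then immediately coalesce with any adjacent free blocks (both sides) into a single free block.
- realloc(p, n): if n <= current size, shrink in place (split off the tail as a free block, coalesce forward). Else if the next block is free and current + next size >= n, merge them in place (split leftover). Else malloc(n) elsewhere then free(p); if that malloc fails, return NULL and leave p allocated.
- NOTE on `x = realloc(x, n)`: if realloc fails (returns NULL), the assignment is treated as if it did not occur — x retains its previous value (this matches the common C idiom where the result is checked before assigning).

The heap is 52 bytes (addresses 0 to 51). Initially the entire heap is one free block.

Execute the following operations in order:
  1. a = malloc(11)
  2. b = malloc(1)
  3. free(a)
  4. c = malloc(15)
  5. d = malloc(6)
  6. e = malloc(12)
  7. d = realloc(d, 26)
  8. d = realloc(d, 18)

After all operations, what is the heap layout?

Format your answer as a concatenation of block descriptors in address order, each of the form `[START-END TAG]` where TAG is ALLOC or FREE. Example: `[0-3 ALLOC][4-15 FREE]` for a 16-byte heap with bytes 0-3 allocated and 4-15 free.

Answer: [0-5 ALLOC][6-10 FREE][11-11 ALLOC][12-26 ALLOC][27-38 ALLOC][39-51 FREE]

Derivation:
Op 1: a = malloc(11) -> a = 0; heap: [0-10 ALLOC][11-51 FREE]
Op 2: b = malloc(1) -> b = 11; heap: [0-10 ALLOC][11-11 ALLOC][12-51 FREE]
Op 3: free(a) -> (freed a); heap: [0-10 FREE][11-11 ALLOC][12-51 FREE]
Op 4: c = malloc(15) -> c = 12; heap: [0-10 FREE][11-11 ALLOC][12-26 ALLOC][27-51 FREE]
Op 5: d = malloc(6) -> d = 0; heap: [0-5 ALLOC][6-10 FREE][11-11 ALLOC][12-26 ALLOC][27-51 FREE]
Op 6: e = malloc(12) -> e = 27; heap: [0-5 ALLOC][6-10 FREE][11-11 ALLOC][12-26 ALLOC][27-38 ALLOC][39-51 FREE]
Op 7: d = realloc(d, 26) -> NULL (d unchanged); heap: [0-5 ALLOC][6-10 FREE][11-11 ALLOC][12-26 ALLOC][27-38 ALLOC][39-51 FREE]
Op 8: d = realloc(d, 18) -> NULL (d unchanged); heap: [0-5 ALLOC][6-10 FREE][11-11 ALLOC][12-26 ALLOC][27-38 ALLOC][39-51 FREE]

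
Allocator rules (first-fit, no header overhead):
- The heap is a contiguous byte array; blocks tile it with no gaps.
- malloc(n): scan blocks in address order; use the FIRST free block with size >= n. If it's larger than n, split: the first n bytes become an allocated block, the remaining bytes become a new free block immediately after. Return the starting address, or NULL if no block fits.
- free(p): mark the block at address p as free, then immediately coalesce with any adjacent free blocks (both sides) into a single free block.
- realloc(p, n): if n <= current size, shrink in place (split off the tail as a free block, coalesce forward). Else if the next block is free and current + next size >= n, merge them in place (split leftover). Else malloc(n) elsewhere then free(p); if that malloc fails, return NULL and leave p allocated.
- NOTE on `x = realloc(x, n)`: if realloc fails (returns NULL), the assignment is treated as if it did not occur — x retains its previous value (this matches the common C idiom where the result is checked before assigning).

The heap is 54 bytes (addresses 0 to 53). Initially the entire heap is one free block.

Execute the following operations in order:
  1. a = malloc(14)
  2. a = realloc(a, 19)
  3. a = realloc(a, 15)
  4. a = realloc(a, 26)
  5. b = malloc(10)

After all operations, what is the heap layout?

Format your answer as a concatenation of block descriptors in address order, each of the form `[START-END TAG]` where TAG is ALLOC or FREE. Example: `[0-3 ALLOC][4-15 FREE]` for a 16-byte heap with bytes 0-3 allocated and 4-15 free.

Op 1: a = malloc(14) -> a = 0; heap: [0-13 ALLOC][14-53 FREE]
Op 2: a = realloc(a, 19) -> a = 0; heap: [0-18 ALLOC][19-53 FREE]
Op 3: a = realloc(a, 15) -> a = 0; heap: [0-14 ALLOC][15-53 FREE]
Op 4: a = realloc(a, 26) -> a = 0; heap: [0-25 ALLOC][26-53 FREE]
Op 5: b = malloc(10) -> b = 26; heap: [0-25 ALLOC][26-35 ALLOC][36-53 FREE]

Answer: [0-25 ALLOC][26-35 ALLOC][36-53 FREE]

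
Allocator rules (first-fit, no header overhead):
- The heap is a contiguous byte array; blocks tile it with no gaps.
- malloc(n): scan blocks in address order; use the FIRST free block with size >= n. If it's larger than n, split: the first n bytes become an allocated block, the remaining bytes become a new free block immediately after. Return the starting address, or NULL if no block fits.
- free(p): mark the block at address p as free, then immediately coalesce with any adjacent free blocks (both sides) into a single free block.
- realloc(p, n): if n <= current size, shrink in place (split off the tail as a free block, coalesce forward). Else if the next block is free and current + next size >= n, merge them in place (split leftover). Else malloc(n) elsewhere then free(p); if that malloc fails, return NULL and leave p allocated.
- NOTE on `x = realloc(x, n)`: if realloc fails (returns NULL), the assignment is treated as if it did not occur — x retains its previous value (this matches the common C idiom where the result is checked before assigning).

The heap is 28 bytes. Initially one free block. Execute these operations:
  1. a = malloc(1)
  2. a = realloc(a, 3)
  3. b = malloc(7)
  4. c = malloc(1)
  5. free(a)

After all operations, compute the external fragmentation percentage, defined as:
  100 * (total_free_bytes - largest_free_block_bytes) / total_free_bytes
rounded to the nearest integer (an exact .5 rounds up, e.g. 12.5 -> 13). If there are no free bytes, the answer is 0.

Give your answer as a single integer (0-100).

Op 1: a = malloc(1) -> a = 0; heap: [0-0 ALLOC][1-27 FREE]
Op 2: a = realloc(a, 3) -> a = 0; heap: [0-2 ALLOC][3-27 FREE]
Op 3: b = malloc(7) -> b = 3; heap: [0-2 ALLOC][3-9 ALLOC][10-27 FREE]
Op 4: c = malloc(1) -> c = 10; heap: [0-2 ALLOC][3-9 ALLOC][10-10 ALLOC][11-27 FREE]
Op 5: free(a) -> (freed a); heap: [0-2 FREE][3-9 ALLOC][10-10 ALLOC][11-27 FREE]
Free blocks: [3 17] total_free=20 largest=17 -> 100*(20-17)/20 = 300/20 = 15

Answer: 15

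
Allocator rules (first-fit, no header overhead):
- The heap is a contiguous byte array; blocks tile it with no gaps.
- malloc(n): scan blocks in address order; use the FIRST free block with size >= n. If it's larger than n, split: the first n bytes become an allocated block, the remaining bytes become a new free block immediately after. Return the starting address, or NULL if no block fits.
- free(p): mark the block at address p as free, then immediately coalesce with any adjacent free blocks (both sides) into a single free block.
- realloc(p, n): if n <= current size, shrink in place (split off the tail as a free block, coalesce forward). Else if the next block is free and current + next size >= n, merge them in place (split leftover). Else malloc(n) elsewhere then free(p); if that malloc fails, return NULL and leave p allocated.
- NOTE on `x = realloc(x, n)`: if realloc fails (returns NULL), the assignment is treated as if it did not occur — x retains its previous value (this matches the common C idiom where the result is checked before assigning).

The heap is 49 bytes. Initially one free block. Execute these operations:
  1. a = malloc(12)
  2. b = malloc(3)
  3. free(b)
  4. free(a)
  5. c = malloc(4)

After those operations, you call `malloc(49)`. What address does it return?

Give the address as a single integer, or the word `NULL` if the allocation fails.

Answer: NULL

Derivation:
Op 1: a = malloc(12) -> a = 0; heap: [0-11 ALLOC][12-48 FREE]
Op 2: b = malloc(3) -> b = 12; heap: [0-11 ALLOC][12-14 ALLOC][15-48 FREE]
Op 3: free(b) -> (freed b); heap: [0-11 ALLOC][12-48 FREE]
Op 4: free(a) -> (freed a); heap: [0-48 FREE]
Op 5: c = malloc(4) -> c = 0; heap: [0-3 ALLOC][4-48 FREE]
malloc(49): first-fit scan over [0-3 ALLOC][4-48 FREE] -> NULL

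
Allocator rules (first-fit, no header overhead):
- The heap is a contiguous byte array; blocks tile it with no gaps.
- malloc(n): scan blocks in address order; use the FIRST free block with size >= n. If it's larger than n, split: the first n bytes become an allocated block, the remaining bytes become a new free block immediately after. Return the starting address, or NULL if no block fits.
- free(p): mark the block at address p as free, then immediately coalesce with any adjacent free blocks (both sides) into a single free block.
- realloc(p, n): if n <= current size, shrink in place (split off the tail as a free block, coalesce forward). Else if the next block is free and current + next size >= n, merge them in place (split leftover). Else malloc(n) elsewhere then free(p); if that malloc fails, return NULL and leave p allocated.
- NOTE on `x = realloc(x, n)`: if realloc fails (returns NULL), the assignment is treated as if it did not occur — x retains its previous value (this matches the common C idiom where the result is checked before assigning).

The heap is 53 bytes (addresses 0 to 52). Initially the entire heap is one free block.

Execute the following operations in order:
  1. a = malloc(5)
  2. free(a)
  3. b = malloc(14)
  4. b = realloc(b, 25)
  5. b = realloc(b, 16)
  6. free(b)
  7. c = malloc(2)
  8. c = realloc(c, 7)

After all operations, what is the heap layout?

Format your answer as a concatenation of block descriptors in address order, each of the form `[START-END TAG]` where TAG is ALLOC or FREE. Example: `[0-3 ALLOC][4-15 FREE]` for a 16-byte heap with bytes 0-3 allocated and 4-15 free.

Answer: [0-6 ALLOC][7-52 FREE]

Derivation:
Op 1: a = malloc(5) -> a = 0; heap: [0-4 ALLOC][5-52 FREE]
Op 2: free(a) -> (freed a); heap: [0-52 FREE]
Op 3: b = malloc(14) -> b = 0; heap: [0-13 ALLOC][14-52 FREE]
Op 4: b = realloc(b, 25) -> b = 0; heap: [0-24 ALLOC][25-52 FREE]
Op 5: b = realloc(b, 16) -> b = 0; heap: [0-15 ALLOC][16-52 FREE]
Op 6: free(b) -> (freed b); heap: [0-52 FREE]
Op 7: c = malloc(2) -> c = 0; heap: [0-1 ALLOC][2-52 FREE]
Op 8: c = realloc(c, 7) -> c = 0; heap: [0-6 ALLOC][7-52 FREE]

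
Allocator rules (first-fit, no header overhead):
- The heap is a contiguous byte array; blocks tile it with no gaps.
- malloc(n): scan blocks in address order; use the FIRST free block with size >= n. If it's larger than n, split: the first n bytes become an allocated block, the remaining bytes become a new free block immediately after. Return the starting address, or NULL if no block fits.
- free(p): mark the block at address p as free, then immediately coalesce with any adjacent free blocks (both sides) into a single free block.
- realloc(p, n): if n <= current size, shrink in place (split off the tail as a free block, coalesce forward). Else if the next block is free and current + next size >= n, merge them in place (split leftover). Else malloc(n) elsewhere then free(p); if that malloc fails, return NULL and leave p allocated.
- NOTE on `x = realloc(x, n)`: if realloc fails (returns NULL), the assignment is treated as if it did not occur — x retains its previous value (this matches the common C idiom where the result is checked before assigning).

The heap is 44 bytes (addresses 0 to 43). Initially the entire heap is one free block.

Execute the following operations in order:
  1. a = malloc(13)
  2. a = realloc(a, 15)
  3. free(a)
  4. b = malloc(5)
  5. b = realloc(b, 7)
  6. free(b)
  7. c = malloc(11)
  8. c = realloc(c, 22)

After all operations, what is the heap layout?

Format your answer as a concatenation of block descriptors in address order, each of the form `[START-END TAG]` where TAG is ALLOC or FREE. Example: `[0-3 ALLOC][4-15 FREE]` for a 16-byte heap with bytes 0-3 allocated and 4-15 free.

Answer: [0-21 ALLOC][22-43 FREE]

Derivation:
Op 1: a = malloc(13) -> a = 0; heap: [0-12 ALLOC][13-43 FREE]
Op 2: a = realloc(a, 15) -> a = 0; heap: [0-14 ALLOC][15-43 FREE]
Op 3: free(a) -> (freed a); heap: [0-43 FREE]
Op 4: b = malloc(5) -> b = 0; heap: [0-4 ALLOC][5-43 FREE]
Op 5: b = realloc(b, 7) -> b = 0; heap: [0-6 ALLOC][7-43 FREE]
Op 6: free(b) -> (freed b); heap: [0-43 FREE]
Op 7: c = malloc(11) -> c = 0; heap: [0-10 ALLOC][11-43 FREE]
Op 8: c = realloc(c, 22) -> c = 0; heap: [0-21 ALLOC][22-43 FREE]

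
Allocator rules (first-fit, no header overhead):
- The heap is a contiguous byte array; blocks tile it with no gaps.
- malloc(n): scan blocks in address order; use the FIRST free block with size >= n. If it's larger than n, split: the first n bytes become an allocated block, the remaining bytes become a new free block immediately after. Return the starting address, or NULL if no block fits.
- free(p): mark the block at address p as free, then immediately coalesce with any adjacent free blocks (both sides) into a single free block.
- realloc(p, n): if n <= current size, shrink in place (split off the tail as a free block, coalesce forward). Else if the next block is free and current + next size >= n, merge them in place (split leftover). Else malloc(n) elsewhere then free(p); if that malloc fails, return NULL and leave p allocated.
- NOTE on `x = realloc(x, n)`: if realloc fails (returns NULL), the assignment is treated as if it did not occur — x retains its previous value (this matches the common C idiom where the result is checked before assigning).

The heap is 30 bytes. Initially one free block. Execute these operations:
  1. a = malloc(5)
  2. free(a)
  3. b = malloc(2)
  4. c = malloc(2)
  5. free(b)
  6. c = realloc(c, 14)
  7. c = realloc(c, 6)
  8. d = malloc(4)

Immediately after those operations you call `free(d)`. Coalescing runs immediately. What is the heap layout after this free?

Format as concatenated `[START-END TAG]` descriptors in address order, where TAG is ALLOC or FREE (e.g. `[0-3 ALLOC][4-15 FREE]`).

Answer: [0-1 FREE][2-7 ALLOC][8-29 FREE]

Derivation:
Op 1: a = malloc(5) -> a = 0; heap: [0-4 ALLOC][5-29 FREE]
Op 2: free(a) -> (freed a); heap: [0-29 FREE]
Op 3: b = malloc(2) -> b = 0; heap: [0-1 ALLOC][2-29 FREE]
Op 4: c = malloc(2) -> c = 2; heap: [0-1 ALLOC][2-3 ALLOC][4-29 FREE]
Op 5: free(b) -> (freed b); heap: [0-1 FREE][2-3 ALLOC][4-29 FREE]
Op 6: c = realloc(c, 14) -> c = 2; heap: [0-1 FREE][2-15 ALLOC][16-29 FREE]
Op 7: c = realloc(c, 6) -> c = 2; heap: [0-1 FREE][2-7 ALLOC][8-29 FREE]
Op 8: d = malloc(4) -> d = 8; heap: [0-1 FREE][2-7 ALLOC][8-11 ALLOC][12-29 FREE]
free(d): d = 8 -> block [8-11 ALLOC]; mark free, coalesce with adjacent free neighbors -> [0-1 FREE][2-7 ALLOC][8-29 FREE]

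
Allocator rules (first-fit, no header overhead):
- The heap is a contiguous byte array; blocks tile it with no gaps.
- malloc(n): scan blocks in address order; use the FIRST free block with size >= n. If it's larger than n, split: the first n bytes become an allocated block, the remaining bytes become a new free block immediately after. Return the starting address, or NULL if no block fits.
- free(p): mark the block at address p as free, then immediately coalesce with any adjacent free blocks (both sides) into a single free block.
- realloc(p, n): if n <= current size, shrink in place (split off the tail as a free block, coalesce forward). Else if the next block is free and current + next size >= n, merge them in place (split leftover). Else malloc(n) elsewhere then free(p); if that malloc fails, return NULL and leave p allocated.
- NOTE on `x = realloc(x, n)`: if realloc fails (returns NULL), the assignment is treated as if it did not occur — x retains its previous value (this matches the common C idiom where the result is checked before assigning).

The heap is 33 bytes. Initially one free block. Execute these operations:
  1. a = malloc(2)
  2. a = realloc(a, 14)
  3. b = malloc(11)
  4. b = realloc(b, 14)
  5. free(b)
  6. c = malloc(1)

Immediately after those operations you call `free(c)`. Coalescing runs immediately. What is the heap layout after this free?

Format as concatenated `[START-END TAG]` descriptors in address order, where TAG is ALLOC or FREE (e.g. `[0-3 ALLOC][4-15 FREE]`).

Answer: [0-13 ALLOC][14-32 FREE]

Derivation:
Op 1: a = malloc(2) -> a = 0; heap: [0-1 ALLOC][2-32 FREE]
Op 2: a = realloc(a, 14) -> a = 0; heap: [0-13 ALLOC][14-32 FREE]
Op 3: b = malloc(11) -> b = 14; heap: [0-13 ALLOC][14-24 ALLOC][25-32 FREE]
Op 4: b = realloc(b, 14) -> b = 14; heap: [0-13 ALLOC][14-27 ALLOC][28-32 FREE]
Op 5: free(b) -> (freed b); heap: [0-13 ALLOC][14-32 FREE]
Op 6: c = malloc(1) -> c = 14; heap: [0-13 ALLOC][14-14 ALLOC][15-32 FREE]
free(c): c = 14 -> block [14-14 ALLOC]; mark free, coalesce with adjacent free neighbors -> [0-13 ALLOC][14-32 FREE]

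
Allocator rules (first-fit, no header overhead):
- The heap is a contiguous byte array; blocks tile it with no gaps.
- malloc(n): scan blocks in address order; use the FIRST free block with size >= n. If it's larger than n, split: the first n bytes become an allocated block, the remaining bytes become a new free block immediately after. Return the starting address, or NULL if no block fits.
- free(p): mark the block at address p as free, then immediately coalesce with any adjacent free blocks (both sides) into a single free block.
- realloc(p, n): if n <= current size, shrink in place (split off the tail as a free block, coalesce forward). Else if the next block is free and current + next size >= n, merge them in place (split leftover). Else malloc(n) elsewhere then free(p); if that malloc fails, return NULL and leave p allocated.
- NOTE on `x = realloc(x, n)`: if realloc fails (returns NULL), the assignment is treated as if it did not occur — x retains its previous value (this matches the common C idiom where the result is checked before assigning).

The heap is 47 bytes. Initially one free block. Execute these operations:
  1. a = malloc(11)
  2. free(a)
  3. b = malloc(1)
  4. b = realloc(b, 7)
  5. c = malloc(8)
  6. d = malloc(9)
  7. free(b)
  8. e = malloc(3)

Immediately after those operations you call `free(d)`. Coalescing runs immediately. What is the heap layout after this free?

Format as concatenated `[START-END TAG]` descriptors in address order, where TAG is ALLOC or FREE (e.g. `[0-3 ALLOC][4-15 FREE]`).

Answer: [0-2 ALLOC][3-6 FREE][7-14 ALLOC][15-46 FREE]

Derivation:
Op 1: a = malloc(11) -> a = 0; heap: [0-10 ALLOC][11-46 FREE]
Op 2: free(a) -> (freed a); heap: [0-46 FREE]
Op 3: b = malloc(1) -> b = 0; heap: [0-0 ALLOC][1-46 FREE]
Op 4: b = realloc(b, 7) -> b = 0; heap: [0-6 ALLOC][7-46 FREE]
Op 5: c = malloc(8) -> c = 7; heap: [0-6 ALLOC][7-14 ALLOC][15-46 FREE]
Op 6: d = malloc(9) -> d = 15; heap: [0-6 ALLOC][7-14 ALLOC][15-23 ALLOC][24-46 FREE]
Op 7: free(b) -> (freed b); heap: [0-6 FREE][7-14 ALLOC][15-23 ALLOC][24-46 FREE]
Op 8: e = malloc(3) -> e = 0; heap: [0-2 ALLOC][3-6 FREE][7-14 ALLOC][15-23 ALLOC][24-46 FREE]
free(d): d = 15 -> block [15-23 ALLOC]; mark free, coalesce with adjacent free neighbors -> [0-2 ALLOC][3-6 FREE][7-14 ALLOC][15-46 FREE]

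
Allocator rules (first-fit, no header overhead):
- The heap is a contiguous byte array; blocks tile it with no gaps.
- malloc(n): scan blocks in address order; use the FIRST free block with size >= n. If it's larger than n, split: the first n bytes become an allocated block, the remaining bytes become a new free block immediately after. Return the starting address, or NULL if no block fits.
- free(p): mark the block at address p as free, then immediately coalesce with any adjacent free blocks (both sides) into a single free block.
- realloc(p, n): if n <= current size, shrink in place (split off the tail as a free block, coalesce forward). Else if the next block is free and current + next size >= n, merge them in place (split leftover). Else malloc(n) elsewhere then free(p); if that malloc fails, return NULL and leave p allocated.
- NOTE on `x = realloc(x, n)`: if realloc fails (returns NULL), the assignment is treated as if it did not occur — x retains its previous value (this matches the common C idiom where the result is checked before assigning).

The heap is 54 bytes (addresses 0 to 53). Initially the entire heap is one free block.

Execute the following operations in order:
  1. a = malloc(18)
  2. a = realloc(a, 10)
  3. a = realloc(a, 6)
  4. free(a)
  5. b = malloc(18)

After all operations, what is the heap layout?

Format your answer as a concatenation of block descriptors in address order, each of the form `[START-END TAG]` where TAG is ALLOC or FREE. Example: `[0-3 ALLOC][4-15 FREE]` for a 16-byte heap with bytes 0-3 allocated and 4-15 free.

Answer: [0-17 ALLOC][18-53 FREE]

Derivation:
Op 1: a = malloc(18) -> a = 0; heap: [0-17 ALLOC][18-53 FREE]
Op 2: a = realloc(a, 10) -> a = 0; heap: [0-9 ALLOC][10-53 FREE]
Op 3: a = realloc(a, 6) -> a = 0; heap: [0-5 ALLOC][6-53 FREE]
Op 4: free(a) -> (freed a); heap: [0-53 FREE]
Op 5: b = malloc(18) -> b = 0; heap: [0-17 ALLOC][18-53 FREE]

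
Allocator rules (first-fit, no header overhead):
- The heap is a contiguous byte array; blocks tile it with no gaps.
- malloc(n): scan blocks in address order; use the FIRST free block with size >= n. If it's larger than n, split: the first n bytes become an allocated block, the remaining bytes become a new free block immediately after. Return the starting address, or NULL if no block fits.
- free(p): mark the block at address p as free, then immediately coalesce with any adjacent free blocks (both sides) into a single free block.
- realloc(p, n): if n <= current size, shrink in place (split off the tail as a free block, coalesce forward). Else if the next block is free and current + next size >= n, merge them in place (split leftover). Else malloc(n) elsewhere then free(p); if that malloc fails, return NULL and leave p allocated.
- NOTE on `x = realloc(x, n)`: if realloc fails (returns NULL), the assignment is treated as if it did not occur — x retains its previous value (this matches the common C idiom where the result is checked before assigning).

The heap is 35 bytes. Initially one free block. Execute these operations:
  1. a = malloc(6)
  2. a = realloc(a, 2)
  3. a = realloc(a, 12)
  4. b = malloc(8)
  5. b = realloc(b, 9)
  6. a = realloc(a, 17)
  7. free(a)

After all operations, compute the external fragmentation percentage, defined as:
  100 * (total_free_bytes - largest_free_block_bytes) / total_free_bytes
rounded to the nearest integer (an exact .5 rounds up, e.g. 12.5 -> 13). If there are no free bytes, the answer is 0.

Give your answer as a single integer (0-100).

Answer: 46

Derivation:
Op 1: a = malloc(6) -> a = 0; heap: [0-5 ALLOC][6-34 FREE]
Op 2: a = realloc(a, 2) -> a = 0; heap: [0-1 ALLOC][2-34 FREE]
Op 3: a = realloc(a, 12) -> a = 0; heap: [0-11 ALLOC][12-34 FREE]
Op 4: b = malloc(8) -> b = 12; heap: [0-11 ALLOC][12-19 ALLOC][20-34 FREE]
Op 5: b = realloc(b, 9) -> b = 12; heap: [0-11 ALLOC][12-20 ALLOC][21-34 FREE]
Op 6: a = realloc(a, 17) -> NULL (a unchanged); heap: [0-11 ALLOC][12-20 ALLOC][21-34 FREE]
Op 7: free(a) -> (freed a); heap: [0-11 FREE][12-20 ALLOC][21-34 FREE]
Free blocks: [12 14] total_free=26 largest=14 -> 100*(26-14)/26 = 1200/26 ≈ 46.154 -> rounds to 46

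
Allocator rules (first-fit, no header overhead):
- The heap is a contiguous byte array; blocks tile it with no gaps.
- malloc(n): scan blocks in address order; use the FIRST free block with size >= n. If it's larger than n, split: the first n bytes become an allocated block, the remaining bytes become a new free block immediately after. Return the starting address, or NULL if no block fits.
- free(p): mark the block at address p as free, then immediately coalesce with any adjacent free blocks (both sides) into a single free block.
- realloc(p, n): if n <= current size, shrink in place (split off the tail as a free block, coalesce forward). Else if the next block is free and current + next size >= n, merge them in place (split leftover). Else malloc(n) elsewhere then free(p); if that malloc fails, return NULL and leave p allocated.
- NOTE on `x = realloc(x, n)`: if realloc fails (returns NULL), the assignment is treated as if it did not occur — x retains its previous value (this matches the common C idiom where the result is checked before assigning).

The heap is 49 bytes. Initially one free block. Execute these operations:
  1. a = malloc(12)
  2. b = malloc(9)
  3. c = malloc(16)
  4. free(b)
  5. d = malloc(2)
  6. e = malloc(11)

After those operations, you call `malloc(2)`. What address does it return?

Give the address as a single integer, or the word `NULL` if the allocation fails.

Op 1: a = malloc(12) -> a = 0; heap: [0-11 ALLOC][12-48 FREE]
Op 2: b = malloc(9) -> b = 12; heap: [0-11 ALLOC][12-20 ALLOC][21-48 FREE]
Op 3: c = malloc(16) -> c = 21; heap: [0-11 ALLOC][12-20 ALLOC][21-36 ALLOC][37-48 FREE]
Op 4: free(b) -> (freed b); heap: [0-11 ALLOC][12-20 FREE][21-36 ALLOC][37-48 FREE]
Op 5: d = malloc(2) -> d = 12; heap: [0-11 ALLOC][12-13 ALLOC][14-20 FREE][21-36 ALLOC][37-48 FREE]
Op 6: e = malloc(11) -> e = 37; heap: [0-11 ALLOC][12-13 ALLOC][14-20 FREE][21-36 ALLOC][37-47 ALLOC][48-48 FREE]
malloc(2): first-fit scan over [0-11 ALLOC][12-13 ALLOC][14-20 FREE][21-36 ALLOC][37-47 ALLOC][48-48 FREE] -> 14

Answer: 14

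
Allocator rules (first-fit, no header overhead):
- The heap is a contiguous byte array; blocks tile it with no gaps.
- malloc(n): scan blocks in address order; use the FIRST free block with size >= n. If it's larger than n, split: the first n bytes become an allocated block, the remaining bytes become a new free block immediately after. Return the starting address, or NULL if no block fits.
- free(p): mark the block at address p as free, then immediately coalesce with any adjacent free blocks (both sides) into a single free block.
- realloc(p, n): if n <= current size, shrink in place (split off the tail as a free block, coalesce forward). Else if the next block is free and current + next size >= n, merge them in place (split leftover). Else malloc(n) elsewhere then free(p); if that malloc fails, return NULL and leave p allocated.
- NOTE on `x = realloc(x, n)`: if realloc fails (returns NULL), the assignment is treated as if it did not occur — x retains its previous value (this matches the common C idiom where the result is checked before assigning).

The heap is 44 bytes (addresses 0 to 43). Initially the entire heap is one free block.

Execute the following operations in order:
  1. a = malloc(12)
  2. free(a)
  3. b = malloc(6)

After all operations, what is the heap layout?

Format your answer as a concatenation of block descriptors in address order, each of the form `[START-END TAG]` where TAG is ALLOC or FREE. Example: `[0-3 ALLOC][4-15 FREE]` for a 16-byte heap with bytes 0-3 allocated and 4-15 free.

Answer: [0-5 ALLOC][6-43 FREE]

Derivation:
Op 1: a = malloc(12) -> a = 0; heap: [0-11 ALLOC][12-43 FREE]
Op 2: free(a) -> (freed a); heap: [0-43 FREE]
Op 3: b = malloc(6) -> b = 0; heap: [0-5 ALLOC][6-43 FREE]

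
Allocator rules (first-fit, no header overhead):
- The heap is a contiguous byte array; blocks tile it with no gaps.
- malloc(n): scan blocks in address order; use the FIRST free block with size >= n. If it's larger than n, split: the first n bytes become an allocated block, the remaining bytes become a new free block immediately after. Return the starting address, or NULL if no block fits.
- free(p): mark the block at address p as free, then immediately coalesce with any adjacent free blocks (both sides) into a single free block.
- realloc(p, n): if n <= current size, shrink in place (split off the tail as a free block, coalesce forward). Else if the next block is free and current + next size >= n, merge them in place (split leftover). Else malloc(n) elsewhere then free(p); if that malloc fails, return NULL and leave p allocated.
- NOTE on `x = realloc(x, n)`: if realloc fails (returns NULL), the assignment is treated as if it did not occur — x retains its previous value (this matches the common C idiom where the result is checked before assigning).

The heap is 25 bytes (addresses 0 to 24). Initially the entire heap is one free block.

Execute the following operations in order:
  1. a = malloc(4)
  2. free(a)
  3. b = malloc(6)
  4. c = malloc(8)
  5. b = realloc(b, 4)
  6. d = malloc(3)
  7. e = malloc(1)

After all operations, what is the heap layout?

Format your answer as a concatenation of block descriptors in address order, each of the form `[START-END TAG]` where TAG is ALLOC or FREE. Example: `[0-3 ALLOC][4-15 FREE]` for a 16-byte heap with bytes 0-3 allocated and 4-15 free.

Answer: [0-3 ALLOC][4-4 ALLOC][5-5 FREE][6-13 ALLOC][14-16 ALLOC][17-24 FREE]

Derivation:
Op 1: a = malloc(4) -> a = 0; heap: [0-3 ALLOC][4-24 FREE]
Op 2: free(a) -> (freed a); heap: [0-24 FREE]
Op 3: b = malloc(6) -> b = 0; heap: [0-5 ALLOC][6-24 FREE]
Op 4: c = malloc(8) -> c = 6; heap: [0-5 ALLOC][6-13 ALLOC][14-24 FREE]
Op 5: b = realloc(b, 4) -> b = 0; heap: [0-3 ALLOC][4-5 FREE][6-13 ALLOC][14-24 FREE]
Op 6: d = malloc(3) -> d = 14; heap: [0-3 ALLOC][4-5 FREE][6-13 ALLOC][14-16 ALLOC][17-24 FREE]
Op 7: e = malloc(1) -> e = 4; heap: [0-3 ALLOC][4-4 ALLOC][5-5 FREE][6-13 ALLOC][14-16 ALLOC][17-24 FREE]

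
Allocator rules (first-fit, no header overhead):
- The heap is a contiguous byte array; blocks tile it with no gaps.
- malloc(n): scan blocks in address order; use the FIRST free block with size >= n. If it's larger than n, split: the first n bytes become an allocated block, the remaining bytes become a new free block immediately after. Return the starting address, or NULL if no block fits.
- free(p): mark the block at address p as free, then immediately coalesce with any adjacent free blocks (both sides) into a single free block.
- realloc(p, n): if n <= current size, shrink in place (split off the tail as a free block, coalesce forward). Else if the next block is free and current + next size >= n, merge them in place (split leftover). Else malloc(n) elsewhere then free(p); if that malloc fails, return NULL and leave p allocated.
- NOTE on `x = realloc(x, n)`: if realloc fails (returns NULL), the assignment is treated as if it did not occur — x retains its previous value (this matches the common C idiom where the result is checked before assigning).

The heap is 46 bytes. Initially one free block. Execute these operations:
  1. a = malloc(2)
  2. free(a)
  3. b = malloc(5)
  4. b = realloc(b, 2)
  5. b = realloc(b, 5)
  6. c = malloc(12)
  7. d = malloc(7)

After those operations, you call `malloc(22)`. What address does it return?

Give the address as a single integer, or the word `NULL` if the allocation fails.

Op 1: a = malloc(2) -> a = 0; heap: [0-1 ALLOC][2-45 FREE]
Op 2: free(a) -> (freed a); heap: [0-45 FREE]
Op 3: b = malloc(5) -> b = 0; heap: [0-4 ALLOC][5-45 FREE]
Op 4: b = realloc(b, 2) -> b = 0; heap: [0-1 ALLOC][2-45 FREE]
Op 5: b = realloc(b, 5) -> b = 0; heap: [0-4 ALLOC][5-45 FREE]
Op 6: c = malloc(12) -> c = 5; heap: [0-4 ALLOC][5-16 ALLOC][17-45 FREE]
Op 7: d = malloc(7) -> d = 17; heap: [0-4 ALLOC][5-16 ALLOC][17-23 ALLOC][24-45 FREE]
malloc(22): first-fit scan over [0-4 ALLOC][5-16 ALLOC][17-23 ALLOC][24-45 FREE] -> 24

Answer: 24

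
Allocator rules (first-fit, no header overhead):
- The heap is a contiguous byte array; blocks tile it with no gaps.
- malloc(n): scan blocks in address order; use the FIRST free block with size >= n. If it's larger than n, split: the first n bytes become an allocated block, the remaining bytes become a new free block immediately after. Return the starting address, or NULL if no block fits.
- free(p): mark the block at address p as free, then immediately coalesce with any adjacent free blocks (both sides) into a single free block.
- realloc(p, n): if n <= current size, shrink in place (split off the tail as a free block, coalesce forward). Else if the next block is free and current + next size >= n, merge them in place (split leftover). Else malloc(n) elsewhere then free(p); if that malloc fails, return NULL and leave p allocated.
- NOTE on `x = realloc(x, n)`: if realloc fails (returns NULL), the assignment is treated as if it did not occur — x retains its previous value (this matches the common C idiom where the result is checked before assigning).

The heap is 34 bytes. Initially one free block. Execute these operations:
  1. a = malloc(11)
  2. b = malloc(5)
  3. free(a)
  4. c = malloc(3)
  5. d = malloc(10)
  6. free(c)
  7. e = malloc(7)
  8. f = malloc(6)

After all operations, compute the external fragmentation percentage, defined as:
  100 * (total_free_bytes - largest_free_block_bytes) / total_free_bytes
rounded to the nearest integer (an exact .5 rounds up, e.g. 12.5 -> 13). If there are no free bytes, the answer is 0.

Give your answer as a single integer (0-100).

Answer: 33

Derivation:
Op 1: a = malloc(11) -> a = 0; heap: [0-10 ALLOC][11-33 FREE]
Op 2: b = malloc(5) -> b = 11; heap: [0-10 ALLOC][11-15 ALLOC][16-33 FREE]
Op 3: free(a) -> (freed a); heap: [0-10 FREE][11-15 ALLOC][16-33 FREE]
Op 4: c = malloc(3) -> c = 0; heap: [0-2 ALLOC][3-10 FREE][11-15 ALLOC][16-33 FREE]
Op 5: d = malloc(10) -> d = 16; heap: [0-2 ALLOC][3-10 FREE][11-15 ALLOC][16-25 ALLOC][26-33 FREE]
Op 6: free(c) -> (freed c); heap: [0-10 FREE][11-15 ALLOC][16-25 ALLOC][26-33 FREE]
Op 7: e = malloc(7) -> e = 0; heap: [0-6 ALLOC][7-10 FREE][11-15 ALLOC][16-25 ALLOC][26-33 FREE]
Op 8: f = malloc(6) -> f = 26; heap: [0-6 ALLOC][7-10 FREE][11-15 ALLOC][16-25 ALLOC][26-31 ALLOC][32-33 FREE]
Free blocks: [4 2] total_free=6 largest=4 -> 100*(6-4)/6 = 200/6 ≈ 33.333 -> rounds to 33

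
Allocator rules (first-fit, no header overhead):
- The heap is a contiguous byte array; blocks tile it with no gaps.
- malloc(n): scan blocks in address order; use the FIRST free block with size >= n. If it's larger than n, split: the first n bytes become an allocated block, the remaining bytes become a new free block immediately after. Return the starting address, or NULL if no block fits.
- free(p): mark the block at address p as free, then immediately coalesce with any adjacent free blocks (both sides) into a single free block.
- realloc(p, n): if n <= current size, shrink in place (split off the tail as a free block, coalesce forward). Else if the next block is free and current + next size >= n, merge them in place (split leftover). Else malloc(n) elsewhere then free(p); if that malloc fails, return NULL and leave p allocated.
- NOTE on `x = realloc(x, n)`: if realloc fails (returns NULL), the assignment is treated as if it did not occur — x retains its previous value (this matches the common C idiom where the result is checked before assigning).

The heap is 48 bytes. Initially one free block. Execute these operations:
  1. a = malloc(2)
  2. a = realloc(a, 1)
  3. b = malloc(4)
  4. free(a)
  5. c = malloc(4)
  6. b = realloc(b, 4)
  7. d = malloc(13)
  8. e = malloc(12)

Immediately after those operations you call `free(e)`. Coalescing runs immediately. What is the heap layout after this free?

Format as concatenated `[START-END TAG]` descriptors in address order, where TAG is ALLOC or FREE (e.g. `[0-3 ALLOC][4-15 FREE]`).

Answer: [0-0 FREE][1-4 ALLOC][5-8 ALLOC][9-21 ALLOC][22-47 FREE]

Derivation:
Op 1: a = malloc(2) -> a = 0; heap: [0-1 ALLOC][2-47 FREE]
Op 2: a = realloc(a, 1) -> a = 0; heap: [0-0 ALLOC][1-47 FREE]
Op 3: b = malloc(4) -> b = 1; heap: [0-0 ALLOC][1-4 ALLOC][5-47 FREE]
Op 4: free(a) -> (freed a); heap: [0-0 FREE][1-4 ALLOC][5-47 FREE]
Op 5: c = malloc(4) -> c = 5; heap: [0-0 FREE][1-4 ALLOC][5-8 ALLOC][9-47 FREE]
Op 6: b = realloc(b, 4) -> b = 1; heap: [0-0 FREE][1-4 ALLOC][5-8 ALLOC][9-47 FREE]
Op 7: d = malloc(13) -> d = 9; heap: [0-0 FREE][1-4 ALLOC][5-8 ALLOC][9-21 ALLOC][22-47 FREE]
Op 8: e = malloc(12) -> e = 22; heap: [0-0 FREE][1-4 ALLOC][5-8 ALLOC][9-21 ALLOC][22-33 ALLOC][34-47 FREE]
free(e): e = 22 -> block [22-33 ALLOC]; mark free, coalesce with adjacent free neighbors -> [0-0 FREE][1-4 ALLOC][5-8 ALLOC][9-21 ALLOC][22-47 FREE]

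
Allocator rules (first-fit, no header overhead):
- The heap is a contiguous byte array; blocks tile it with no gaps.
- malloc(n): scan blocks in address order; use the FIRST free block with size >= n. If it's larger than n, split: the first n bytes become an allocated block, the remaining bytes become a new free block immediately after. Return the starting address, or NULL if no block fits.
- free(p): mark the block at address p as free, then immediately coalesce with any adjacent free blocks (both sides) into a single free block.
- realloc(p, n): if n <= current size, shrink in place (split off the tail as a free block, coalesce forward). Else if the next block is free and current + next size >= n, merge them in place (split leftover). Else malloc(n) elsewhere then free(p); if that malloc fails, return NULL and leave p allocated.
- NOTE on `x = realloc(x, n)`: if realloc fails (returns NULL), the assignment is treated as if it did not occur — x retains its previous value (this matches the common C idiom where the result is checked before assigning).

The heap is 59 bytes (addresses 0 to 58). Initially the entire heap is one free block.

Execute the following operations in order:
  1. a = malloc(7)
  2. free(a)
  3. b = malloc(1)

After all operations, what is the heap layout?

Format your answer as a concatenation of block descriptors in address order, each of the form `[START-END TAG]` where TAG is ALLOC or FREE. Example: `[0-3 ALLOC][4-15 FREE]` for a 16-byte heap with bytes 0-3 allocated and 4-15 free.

Op 1: a = malloc(7) -> a = 0; heap: [0-6 ALLOC][7-58 FREE]
Op 2: free(a) -> (freed a); heap: [0-58 FREE]
Op 3: b = malloc(1) -> b = 0; heap: [0-0 ALLOC][1-58 FREE]

Answer: [0-0 ALLOC][1-58 FREE]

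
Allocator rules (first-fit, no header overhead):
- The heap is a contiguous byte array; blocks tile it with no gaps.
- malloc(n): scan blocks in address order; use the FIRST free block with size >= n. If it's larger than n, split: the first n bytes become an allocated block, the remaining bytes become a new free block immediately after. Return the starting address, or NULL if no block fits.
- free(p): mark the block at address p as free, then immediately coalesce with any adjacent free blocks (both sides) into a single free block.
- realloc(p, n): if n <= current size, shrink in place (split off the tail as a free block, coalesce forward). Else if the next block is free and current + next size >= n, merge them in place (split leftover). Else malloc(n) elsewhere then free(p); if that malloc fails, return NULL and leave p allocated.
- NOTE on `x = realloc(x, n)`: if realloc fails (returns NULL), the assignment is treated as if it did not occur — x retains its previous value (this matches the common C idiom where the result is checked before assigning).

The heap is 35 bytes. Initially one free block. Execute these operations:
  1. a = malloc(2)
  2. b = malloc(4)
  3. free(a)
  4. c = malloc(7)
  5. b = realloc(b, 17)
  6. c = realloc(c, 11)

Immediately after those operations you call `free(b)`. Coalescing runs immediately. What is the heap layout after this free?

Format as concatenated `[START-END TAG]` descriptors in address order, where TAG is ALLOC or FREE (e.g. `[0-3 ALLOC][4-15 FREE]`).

Op 1: a = malloc(2) -> a = 0; heap: [0-1 ALLOC][2-34 FREE]
Op 2: b = malloc(4) -> b = 2; heap: [0-1 ALLOC][2-5 ALLOC][6-34 FREE]
Op 3: free(a) -> (freed a); heap: [0-1 FREE][2-5 ALLOC][6-34 FREE]
Op 4: c = malloc(7) -> c = 6; heap: [0-1 FREE][2-5 ALLOC][6-12 ALLOC][13-34 FREE]
Op 5: b = realloc(b, 17) -> b = 13; heap: [0-5 FREE][6-12 ALLOC][13-29 ALLOC][30-34 FREE]
Op 6: c = realloc(c, 11) -> NULL (c unchanged); heap: [0-5 FREE][6-12 ALLOC][13-29 ALLOC][30-34 FREE]
free(b): b = 13 -> block [13-29 ALLOC]; mark free, coalesce with adjacent free neighbors -> [0-5 FREE][6-12 ALLOC][13-34 FREE]

Answer: [0-5 FREE][6-12 ALLOC][13-34 FREE]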